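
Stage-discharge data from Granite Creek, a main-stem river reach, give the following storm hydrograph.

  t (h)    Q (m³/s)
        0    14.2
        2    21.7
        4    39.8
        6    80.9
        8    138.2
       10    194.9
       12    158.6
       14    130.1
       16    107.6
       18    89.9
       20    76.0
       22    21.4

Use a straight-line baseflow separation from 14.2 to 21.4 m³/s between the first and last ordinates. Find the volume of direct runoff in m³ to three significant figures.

Direct-runoff ordinates (Q − Q_b): 0.00, 6.85, 24.29, 64.74, 121.38, 177.43, 140.47, 111.32, 88.16, 69.81, 55.25, 0.00 m³/s.
ΣQ_DR = 859.7 m³/s.
With Δt = 2 h = 7200 s, V = ΣQ_DR · Δt = 859.7 × 7200 = 6.19 × 10^6 m³.

V ≈ 6.19 × 10^6 m³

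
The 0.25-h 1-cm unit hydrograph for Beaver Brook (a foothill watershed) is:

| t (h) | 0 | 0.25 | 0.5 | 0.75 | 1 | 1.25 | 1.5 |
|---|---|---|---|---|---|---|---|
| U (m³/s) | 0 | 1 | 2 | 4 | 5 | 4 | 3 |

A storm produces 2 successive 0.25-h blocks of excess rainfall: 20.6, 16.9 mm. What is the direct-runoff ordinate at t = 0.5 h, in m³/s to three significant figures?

Q ≈ 5.81 m³/s

By discrete convolution, Q_j = Σ (P_i / 10 mm) · U_{j−i}.
At t = 0.5 h (j=2): Q = (20.6/10)·2 + (16.9/10)·1 = 5.81 m³/s.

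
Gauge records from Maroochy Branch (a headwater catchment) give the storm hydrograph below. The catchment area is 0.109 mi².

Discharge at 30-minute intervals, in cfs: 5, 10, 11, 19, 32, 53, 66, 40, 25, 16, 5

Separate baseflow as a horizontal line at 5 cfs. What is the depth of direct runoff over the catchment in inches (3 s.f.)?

d ≈ 1.61 in

Direct runoff: 0.0, 5.0, 6.0, 14.0, 27.0, 48.0, 61.0, 35.0, 20.0, 11.0, 0.0 cfs; ΣQ_DR = 227.0 cfs.
V = ΣQ_DR · Δt = 227.0 × 1800 s = 4.086 × 10^5 ft³.
Over A = 0.109 mi², depth = V / A = 1.61 in.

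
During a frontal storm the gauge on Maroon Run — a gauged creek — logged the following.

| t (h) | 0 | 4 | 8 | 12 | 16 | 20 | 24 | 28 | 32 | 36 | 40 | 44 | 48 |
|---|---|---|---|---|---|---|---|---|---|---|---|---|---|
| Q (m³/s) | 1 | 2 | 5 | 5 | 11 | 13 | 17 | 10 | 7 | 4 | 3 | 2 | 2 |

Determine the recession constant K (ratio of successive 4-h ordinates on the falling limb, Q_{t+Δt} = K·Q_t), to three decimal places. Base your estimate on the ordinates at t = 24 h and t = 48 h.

Using the recession-limb readings at t = 24 h and t = 48 h: Q falls from 17 to 2 m³/s over 6 intervals.
K = (Q₂/Q₁)^(1/6) = (2/17)^(1/6) = 0.700.

K ≈ 0.700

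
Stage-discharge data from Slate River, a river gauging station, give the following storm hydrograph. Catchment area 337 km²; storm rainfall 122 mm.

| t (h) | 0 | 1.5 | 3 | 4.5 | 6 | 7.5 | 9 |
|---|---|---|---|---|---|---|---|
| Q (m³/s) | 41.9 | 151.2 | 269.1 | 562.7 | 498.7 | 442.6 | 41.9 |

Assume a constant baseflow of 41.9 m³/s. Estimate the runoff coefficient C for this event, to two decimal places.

C ≈ 0.23

ΣQ_DR = 1715 m³/s; V = ΣQ_DR·Δt = 9.260 × 10^6 m³.
Runoff depth d = V / A = 27.48 mm.
C = d / P = 27.48 / 122 = 0.23.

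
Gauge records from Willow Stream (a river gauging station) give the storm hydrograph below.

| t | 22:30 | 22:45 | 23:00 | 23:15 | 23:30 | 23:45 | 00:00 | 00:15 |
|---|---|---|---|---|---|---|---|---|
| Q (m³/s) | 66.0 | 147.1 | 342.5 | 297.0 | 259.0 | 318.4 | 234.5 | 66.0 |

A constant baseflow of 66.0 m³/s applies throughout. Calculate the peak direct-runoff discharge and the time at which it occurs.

Q_p = 276.5 m³/s at t = 23:00

Subtracting baseflow gives direct-runoff ordinates: 0.0, 81.1, 276.5, 231.0, 193.0, 252.4, 168.5, 0.0 m³/s.
The maximum is 276.5 m³/s, occurring at the reading for t = 23:00.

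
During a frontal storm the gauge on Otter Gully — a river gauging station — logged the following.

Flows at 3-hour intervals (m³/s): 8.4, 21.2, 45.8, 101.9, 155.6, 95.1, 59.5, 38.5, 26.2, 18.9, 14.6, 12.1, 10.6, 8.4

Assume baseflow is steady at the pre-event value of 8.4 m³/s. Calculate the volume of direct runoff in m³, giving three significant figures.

V ≈ 5.39 × 10^6 m³

Direct-runoff ordinates (Q − Q_b): 0.0, 12.8, 37.4, 93.5, 147.2, 86.7, 51.1, 30.1, 17.8, 10.5, 6.2, 3.7, 2.2, 0.0 m³/s.
ΣQ_DR = 499.2 m³/s.
With Δt = 3 h = 10800 s, V = ΣQ_DR · Δt = 499.2 × 10800 = 5.39 × 10^6 m³.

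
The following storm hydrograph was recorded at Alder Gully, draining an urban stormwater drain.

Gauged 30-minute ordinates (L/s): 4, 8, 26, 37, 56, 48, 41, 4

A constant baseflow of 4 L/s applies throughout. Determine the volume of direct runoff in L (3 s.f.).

Direct-runoff ordinates (Q − Q_b): 0.0, 4.0, 22.0, 33.0, 52.0, 44.0, 37.0, 0.0 L/s.
ΣQ_DR = 192.0 L/s.
With Δt = 0.5 h = 1800 s, V = ΣQ_DR · Δt = 192.0 × 1800 = 3.46 × 10^5 L.

V ≈ 3.46 × 10^5 L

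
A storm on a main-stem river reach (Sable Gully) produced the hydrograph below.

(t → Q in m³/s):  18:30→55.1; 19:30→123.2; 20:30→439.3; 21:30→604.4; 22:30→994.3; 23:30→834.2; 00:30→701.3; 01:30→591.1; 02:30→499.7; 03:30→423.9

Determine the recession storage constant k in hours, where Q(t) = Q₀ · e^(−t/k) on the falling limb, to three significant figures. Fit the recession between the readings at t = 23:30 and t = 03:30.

k ≈ 5.91 h

On the falling limb, Q drops from 834.2 to 423.9 m³/s between t = 23:30 and t = 03:30 (Δt = 4 h).
k = −Δt / ln(Q₂/Q₁) = −4 / ln(423.9/834.2) = 5.91 h.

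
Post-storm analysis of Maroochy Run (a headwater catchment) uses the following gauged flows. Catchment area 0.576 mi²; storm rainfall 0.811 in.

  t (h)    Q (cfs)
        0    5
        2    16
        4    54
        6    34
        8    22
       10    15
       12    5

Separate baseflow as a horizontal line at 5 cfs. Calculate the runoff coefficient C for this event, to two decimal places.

ΣQ_DR = 116.0 cfs; V = ΣQ_DR·Δt = 8.352 × 10^5 ft³.
Runoff depth d = V / A = 0.6241 in.
C = d / P = 0.6241 / 0.811 = 0.77.

C ≈ 0.77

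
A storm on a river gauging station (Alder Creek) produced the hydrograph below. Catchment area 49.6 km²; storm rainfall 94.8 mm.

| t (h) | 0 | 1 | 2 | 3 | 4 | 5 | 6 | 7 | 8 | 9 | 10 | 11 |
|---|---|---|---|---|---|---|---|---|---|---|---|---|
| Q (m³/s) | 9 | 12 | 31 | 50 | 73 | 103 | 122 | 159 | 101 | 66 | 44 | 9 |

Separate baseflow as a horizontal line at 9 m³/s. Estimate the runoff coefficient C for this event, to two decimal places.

ΣQ_DR = 671.0 m³/s; V = ΣQ_DR·Δt = 2.416 × 10^6 m³.
Runoff depth d = V / A = 48.70 mm.
C = d / P = 48.70 / 94.8 = 0.51.

C ≈ 0.51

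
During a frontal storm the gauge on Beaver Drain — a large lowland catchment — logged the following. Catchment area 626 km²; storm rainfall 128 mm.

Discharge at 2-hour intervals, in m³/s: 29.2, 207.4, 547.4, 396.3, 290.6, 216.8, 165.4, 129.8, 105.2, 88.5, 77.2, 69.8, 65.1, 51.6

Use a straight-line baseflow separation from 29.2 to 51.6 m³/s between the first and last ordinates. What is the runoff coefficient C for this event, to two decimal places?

ΣQ_DR = 1875 m³/s; V = ΣQ_DR·Δt = 1.350 × 10^7 m³.
Runoff depth d = V / A = 21.56 mm.
C = d / P = 21.56 / 128 = 0.17.

C ≈ 0.17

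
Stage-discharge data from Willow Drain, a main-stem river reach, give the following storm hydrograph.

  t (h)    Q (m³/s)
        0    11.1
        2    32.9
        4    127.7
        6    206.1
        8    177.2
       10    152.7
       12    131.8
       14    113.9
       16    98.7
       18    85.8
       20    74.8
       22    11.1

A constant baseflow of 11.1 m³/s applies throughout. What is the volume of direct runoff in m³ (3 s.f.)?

V ≈ 7.85 × 10^6 m³

Direct-runoff ordinates (Q − Q_b): 0.0, 21.8, 116.6, 195.0, 166.1, 141.6, 120.7, 102.8, 87.6, 74.7, 63.7, 0.0 m³/s.
ΣQ_DR = 1091 m³/s.
With Δt = 2 h = 7200 s, V = ΣQ_DR · Δt = 1091 × 7200 = 7.85 × 10^6 m³.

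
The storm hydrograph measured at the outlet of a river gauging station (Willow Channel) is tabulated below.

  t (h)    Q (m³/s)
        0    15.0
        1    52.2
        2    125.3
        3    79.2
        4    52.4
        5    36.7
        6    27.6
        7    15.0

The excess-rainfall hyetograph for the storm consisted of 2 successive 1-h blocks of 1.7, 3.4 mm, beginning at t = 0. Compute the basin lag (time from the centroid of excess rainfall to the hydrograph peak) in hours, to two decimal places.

t_L ≈ 0.83 h

Centroid of excess rainfall: t_c = Σ P_i·t̄_i / ΣP_i = 1.1667 h (block centres at 0.5, 1.5 h).
Hydrograph peak occurs at t = 2 h, so basin lag t_L = 2 − 1.1667 = 0.83 h.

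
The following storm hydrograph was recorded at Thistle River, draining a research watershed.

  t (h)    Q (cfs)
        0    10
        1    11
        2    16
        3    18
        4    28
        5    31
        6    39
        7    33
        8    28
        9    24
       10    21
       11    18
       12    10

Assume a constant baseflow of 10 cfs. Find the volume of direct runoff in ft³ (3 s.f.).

V ≈ 5.65 × 10^5 ft³

Direct-runoff ordinates (Q − Q_b): 0.0, 1.0, 6.0, 8.0, 18.0, 21.0, 29.0, 23.0, 18.0, 14.0, 11.0, 8.0, 0.0 cfs.
ΣQ_DR = 157.0 cfs.
With Δt = 1 h = 3600 s, V = ΣQ_DR · Δt = 157.0 × 3600 = 5.65 × 10^5 ft³.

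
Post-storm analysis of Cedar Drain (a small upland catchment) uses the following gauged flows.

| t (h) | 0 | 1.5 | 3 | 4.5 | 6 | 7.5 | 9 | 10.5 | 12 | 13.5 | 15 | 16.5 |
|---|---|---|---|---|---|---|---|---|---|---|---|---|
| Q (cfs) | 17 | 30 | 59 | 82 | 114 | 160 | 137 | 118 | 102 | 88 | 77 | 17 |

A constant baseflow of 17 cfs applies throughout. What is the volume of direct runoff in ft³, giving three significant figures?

V ≈ 4.30 × 10^6 ft³

Direct-runoff ordinates (Q − Q_b): 0.0, 13.0, 42.0, 65.0, 97.0, 143.0, 120.0, 101.0, 85.0, 71.0, 60.0, 0.0 cfs.
ΣQ_DR = 797.0 cfs.
With Δt = 1.5 h = 5400 s, V = ΣQ_DR · Δt = 797.0 × 5400 = 4.30 × 10^6 ft³.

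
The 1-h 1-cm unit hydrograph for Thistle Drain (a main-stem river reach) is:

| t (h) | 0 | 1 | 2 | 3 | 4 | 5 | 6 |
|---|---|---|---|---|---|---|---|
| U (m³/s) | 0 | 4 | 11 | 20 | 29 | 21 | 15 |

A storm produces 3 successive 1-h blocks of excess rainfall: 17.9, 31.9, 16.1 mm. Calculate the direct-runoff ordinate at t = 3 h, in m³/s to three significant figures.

By discrete convolution, Q_j = Σ (P_i / 10 mm) · U_{j−i}.
At t = 3 h (j=3): Q = (17.9/10)·20 + (31.9/10)·11 + (16.1/10)·4 = 77.3 m³/s.

Q ≈ 77.3 m³/s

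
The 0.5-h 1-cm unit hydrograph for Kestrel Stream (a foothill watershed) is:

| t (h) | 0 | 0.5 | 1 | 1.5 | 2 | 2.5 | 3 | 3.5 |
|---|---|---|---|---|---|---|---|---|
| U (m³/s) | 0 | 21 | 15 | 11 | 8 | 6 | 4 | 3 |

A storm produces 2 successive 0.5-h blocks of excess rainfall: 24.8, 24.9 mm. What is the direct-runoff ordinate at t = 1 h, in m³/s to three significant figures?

By discrete convolution, Q_j = Σ (P_i / 10 mm) · U_{j−i}.
At t = 1 h (j=2): Q = (24.8/10)·15 + (24.9/10)·21 = 89.5 m³/s.

Q ≈ 89.5 m³/s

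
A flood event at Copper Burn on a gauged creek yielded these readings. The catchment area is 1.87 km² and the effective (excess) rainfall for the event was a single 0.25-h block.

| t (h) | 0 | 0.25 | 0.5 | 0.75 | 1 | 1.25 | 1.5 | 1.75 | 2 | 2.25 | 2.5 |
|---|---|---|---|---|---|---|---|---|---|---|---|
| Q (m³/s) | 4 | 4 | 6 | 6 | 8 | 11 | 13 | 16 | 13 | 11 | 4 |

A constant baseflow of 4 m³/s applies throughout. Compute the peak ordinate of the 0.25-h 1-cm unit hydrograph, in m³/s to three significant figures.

Direct runoff: 0.0, 0.0, 2.0, 2.0, 4.0, 7.0, 9.0, 12.0, 9.0, 7.0, 0.0 m³/s; ΣQ_DR = 52.00 m³/s, peak = 12.0 m³/s.
Runoff depth d = ΣQ_DR·Δt / A = 52.00 × 900 / (1.87 km²) = 25.03 mm.
The 1-cm UH is the DRH scaled by (10 mm)/d, so U_p = 12.0 × 10/25.03 = 4.79 m³/s.

U_p ≈ 4.79 m³/s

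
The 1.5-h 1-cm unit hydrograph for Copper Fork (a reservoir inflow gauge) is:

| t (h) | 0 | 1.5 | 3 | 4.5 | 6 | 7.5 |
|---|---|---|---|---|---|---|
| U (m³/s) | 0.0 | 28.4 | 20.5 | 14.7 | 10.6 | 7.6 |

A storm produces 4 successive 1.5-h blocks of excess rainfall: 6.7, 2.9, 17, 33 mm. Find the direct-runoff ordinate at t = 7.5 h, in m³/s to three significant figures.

By discrete convolution, Q_j = Σ (P_i / 10 mm) · U_{j−i}.
At t = 7.5 h (j=5): Q = (6.7/10)·7.6 + (2.9/10)·10.6 + (17/10)·14.7 + (33/10)·20.5 = 101 m³/s.

Q ≈ 101 m³/s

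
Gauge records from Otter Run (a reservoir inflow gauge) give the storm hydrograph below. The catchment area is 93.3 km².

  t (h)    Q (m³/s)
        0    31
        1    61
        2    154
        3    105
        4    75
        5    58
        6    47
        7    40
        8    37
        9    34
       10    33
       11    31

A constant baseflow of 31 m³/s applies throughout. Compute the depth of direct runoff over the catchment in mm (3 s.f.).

d ≈ 12.9 mm

Direct runoff: 0.0, 30.0, 123.0, 74.0, 44.0, 27.0, 16.0, 9.0, 6.0, 3.0, 2.0, 0.0 m³/s; ΣQ_DR = 334.0 m³/s.
V = ΣQ_DR · Δt = 334.0 × 3600 s = 1.202 × 10^6 m³.
Over A = 93.3 km², depth = V / A = 12.9 mm.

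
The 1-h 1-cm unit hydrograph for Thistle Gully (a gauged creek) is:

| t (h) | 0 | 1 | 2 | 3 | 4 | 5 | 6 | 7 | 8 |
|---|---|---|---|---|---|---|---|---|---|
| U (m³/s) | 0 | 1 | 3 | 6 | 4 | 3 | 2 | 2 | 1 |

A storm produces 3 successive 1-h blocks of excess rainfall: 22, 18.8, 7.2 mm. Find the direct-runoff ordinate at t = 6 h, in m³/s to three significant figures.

Q ≈ 12.9 m³/s

By discrete convolution, Q_j = Σ (P_i / 10 mm) · U_{j−i}.
At t = 6 h (j=6): Q = (22/10)·2 + (18.8/10)·3 + (7.2/10)·4 = 12.9 m³/s.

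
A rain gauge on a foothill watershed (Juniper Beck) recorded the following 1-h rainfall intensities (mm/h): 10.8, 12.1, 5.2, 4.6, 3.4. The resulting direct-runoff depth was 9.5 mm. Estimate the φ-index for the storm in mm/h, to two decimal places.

φ ≈ 6.70 mm/h

Only the 2 blocks with intensity above φ contribute runoff: 10.8, 12.1 mm/h.
Σ(I−φ)·Δt = d  ⇒  (10.8+12.1 − 2φ)·1 = 9.5
φ = (22.90 − 9.5/1) / 2 = 6.70 mm/h.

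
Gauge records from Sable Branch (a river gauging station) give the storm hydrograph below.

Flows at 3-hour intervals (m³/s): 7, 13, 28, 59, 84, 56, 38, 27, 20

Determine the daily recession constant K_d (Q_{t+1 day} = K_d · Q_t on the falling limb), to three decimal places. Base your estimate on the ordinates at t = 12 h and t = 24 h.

K_d ≈ 0.057

Between t = 12 h and t = 24 h the flow falls from 84 to 20 m³/s over 4×3 h = 12 h.
Per-interval ratio K = (20/84)^(1/4) = 0.6985; K_d = K^(24/3) = 0.057.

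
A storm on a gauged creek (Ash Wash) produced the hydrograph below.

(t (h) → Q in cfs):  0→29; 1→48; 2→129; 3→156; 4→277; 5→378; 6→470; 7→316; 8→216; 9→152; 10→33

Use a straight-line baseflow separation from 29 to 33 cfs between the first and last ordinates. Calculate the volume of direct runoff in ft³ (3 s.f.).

Direct-runoff ordinates (Q − Q_b): 0.00, 18.60, 99.20, 125.80, 246.40, 347.00, 438.60, 284.20, 183.80, 119.40, 0.00 cfs.
ΣQ_DR = 1863 cfs.
With Δt = 1 h = 3600 s, V = ΣQ_DR · Δt = 1863 × 3600 = 6.71 × 10^6 ft³.

V ≈ 6.71 × 10^6 ft³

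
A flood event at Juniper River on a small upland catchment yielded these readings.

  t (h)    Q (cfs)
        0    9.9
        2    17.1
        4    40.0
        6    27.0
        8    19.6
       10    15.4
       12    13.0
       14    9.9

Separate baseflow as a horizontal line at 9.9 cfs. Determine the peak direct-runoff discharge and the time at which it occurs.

Subtracting baseflow gives direct-runoff ordinates: 0.0, 7.2, 30.1, 17.1, 9.7, 5.5, 3.1, 0.0 cfs.
The maximum is 30.1 cfs, occurring at the reading for t = 4 h.

Q_p = 30.1 cfs at t = 4 h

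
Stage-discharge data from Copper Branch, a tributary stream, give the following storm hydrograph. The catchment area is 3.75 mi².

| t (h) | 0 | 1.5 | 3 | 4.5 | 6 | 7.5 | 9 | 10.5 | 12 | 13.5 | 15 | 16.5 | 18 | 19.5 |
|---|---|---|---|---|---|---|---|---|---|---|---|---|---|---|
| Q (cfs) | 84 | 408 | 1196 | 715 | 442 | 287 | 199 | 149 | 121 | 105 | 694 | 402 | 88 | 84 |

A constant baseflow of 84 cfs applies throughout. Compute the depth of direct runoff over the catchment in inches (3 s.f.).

Direct runoff: 0.0, 324.0, 1112.0, 631.0, 358.0, 203.0, 115.0, 65.0, 37.0, 21.0, 610.0, 318.0, 4.0, 0.0 cfs; ΣQ_DR = 3798 cfs.
V = ΣQ_DR · Δt = 3798 × 5400 s = 2.051 × 10^7 ft³.
Over A = 3.75 mi², depth = V / A = 2.35 in.

d ≈ 2.35 in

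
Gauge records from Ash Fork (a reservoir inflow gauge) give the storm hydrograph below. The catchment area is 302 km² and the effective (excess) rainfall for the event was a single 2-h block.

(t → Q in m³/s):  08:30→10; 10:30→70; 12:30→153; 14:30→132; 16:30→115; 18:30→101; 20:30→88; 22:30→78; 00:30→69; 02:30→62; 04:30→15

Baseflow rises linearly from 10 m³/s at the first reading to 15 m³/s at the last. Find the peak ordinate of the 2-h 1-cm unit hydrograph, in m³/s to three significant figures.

Direct runoff: 0.00, 59.50, 142.00, 120.50, 103.00, 88.50, 75.00, 64.50, 55.00, 47.50, 0.00 m³/s; ΣQ_DR = 755.5 m³/s, peak = 142.00 m³/s.
Runoff depth d = ΣQ_DR·Δt / A = 755.5 × 7200 / (302 km²) = 18.01 mm.
The 1-cm UH is the DRH scaled by (10 mm)/d, so U_p = 142.00 × 10/18.01 = 78.8 m³/s.

U_p ≈ 78.8 m³/s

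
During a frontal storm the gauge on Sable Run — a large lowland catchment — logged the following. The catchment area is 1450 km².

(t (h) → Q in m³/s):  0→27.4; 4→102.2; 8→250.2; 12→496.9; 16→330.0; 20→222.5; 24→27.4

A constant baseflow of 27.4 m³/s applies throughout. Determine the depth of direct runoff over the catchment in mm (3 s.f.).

Direct runoff: 0.0, 74.8, 222.8, 469.5, 302.6, 195.1, 0.0 m³/s; ΣQ_DR = 1265 m³/s.
V = ΣQ_DR · Δt = 1265 × 14400 s = 1.821 × 10^7 m³.
Over A = 1450 km², depth = V / A = 12.6 mm.

d ≈ 12.6 mm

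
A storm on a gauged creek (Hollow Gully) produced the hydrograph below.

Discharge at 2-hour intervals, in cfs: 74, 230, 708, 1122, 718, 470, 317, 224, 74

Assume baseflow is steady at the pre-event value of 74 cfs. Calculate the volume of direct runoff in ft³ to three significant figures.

V ≈ 2.36 × 10^7 ft³

Direct-runoff ordinates (Q − Q_b): 0.0, 156.0, 634.0, 1048.0, 644.0, 396.0, 243.0, 150.0, 0.0 cfs.
ΣQ_DR = 3271 cfs.
With Δt = 2 h = 7200 s, V = ΣQ_DR · Δt = 3271 × 7200 = 2.36 × 10^7 ft³.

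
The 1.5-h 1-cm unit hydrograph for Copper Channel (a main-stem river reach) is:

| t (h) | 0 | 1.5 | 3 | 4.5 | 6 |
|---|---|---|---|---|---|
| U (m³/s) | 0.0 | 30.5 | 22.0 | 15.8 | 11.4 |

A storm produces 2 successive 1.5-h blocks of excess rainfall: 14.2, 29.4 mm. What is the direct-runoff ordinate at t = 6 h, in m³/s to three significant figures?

Q ≈ 62.6 m³/s

By discrete convolution, Q_j = Σ (P_i / 10 mm) · U_{j−i}.
At t = 6 h (j=4): Q = (14.2/10)·11.4 + (29.4/10)·15.8 = 62.6 m³/s.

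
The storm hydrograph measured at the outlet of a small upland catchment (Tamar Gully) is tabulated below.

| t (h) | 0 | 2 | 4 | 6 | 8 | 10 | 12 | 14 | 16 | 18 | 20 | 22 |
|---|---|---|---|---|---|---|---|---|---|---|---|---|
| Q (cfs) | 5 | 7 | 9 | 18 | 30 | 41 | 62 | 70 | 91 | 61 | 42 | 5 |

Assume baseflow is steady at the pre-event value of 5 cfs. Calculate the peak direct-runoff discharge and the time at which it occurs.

Subtracting baseflow gives direct-runoff ordinates: 0.0, 2.0, 4.0, 13.0, 25.0, 36.0, 57.0, 65.0, 86.0, 56.0, 37.0, 0.0 cfs.
The maximum is 86.0 cfs, occurring at the reading for t = 16 h.

Q_p = 86.0 cfs at t = 16 h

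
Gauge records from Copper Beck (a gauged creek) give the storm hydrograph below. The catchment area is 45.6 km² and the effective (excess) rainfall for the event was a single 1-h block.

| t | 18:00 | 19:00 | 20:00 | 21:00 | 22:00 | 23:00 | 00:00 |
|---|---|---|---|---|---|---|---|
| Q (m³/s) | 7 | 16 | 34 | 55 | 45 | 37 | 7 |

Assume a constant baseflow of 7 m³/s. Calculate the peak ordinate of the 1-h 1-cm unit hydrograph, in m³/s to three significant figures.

U_p ≈ 40.0 m³/s

Direct runoff: 0.0, 9.0, 27.0, 48.0, 38.0, 30.0, 0.0 m³/s; ΣQ_DR = 152.0 m³/s, peak = 48.0 m³/s.
Runoff depth d = ΣQ_DR·Δt / A = 152.0 × 3600 / (45.6 km²) = 12.00 mm.
The 1-cm UH is the DRH scaled by (10 mm)/d, so U_p = 48.0 × 10/12.00 = 40.0 m³/s.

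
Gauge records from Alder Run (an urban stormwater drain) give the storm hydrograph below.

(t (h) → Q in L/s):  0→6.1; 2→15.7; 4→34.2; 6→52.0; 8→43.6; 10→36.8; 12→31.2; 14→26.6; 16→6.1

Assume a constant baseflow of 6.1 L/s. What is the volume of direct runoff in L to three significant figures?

V ≈ 1.42 × 10^6 L

Direct-runoff ordinates (Q − Q_b): 0.0, 9.6, 28.1, 45.9, 37.5, 30.7, 25.1, 20.5, 0.0 L/s.
ΣQ_DR = 197.4 L/s.
With Δt = 2 h = 7200 s, V = ΣQ_DR · Δt = 197.4 × 7200 = 1.42 × 10^6 L.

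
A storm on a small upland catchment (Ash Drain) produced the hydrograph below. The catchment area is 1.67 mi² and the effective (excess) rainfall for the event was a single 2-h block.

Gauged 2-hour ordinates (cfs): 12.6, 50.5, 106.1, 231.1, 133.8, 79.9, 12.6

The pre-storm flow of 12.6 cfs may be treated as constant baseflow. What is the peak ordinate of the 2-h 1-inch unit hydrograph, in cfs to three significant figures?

U_p ≈ 219 cfs

Direct runoff: 0.0, 37.9, 93.5, 218.5, 121.2, 67.3, 0.0 cfs; ΣQ_DR = 538.4 cfs, peak = 218.5 cfs.
Runoff depth d = ΣQ_DR·Δt / A = 538.4 × 7200 / (1.67 mi²) = 0.9992 in.
The 1-inch UH is the DRH scaled by (1 in)/d, so U_p = 218.5 × 1/0.9992 = 219 cfs.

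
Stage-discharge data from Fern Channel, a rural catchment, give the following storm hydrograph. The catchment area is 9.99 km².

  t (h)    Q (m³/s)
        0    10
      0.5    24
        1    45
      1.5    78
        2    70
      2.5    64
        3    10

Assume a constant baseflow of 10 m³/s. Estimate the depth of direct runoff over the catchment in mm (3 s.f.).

d ≈ 41.6 mm

Direct runoff: 0.0, 14.0, 35.0, 68.0, 60.0, 54.0, 0.0 m³/s; ΣQ_DR = 231.0 m³/s.
V = ΣQ_DR · Δt = 231.0 × 1800 s = 4.158 × 10^5 m³.
Over A = 9.99 km², depth = V / A = 41.6 mm.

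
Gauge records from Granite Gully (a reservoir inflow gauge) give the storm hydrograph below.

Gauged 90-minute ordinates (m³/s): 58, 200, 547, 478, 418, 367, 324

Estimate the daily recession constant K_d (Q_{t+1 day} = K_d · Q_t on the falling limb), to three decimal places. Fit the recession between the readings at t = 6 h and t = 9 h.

Between t = 6 h and t = 9 h the flow falls from 418 to 324 m³/s over 2×1.5 h = 3 h.
Per-interval ratio K = (324/418)^(1/2) = 0.8804; K_d = K^(24/1.5) = 0.130.

K_d ≈ 0.130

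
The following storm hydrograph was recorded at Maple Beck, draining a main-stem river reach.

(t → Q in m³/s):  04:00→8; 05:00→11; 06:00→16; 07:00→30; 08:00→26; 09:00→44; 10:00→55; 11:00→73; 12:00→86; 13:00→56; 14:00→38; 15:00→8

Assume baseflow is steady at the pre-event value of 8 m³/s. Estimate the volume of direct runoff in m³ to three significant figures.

V ≈ 1.28 × 10^6 m³

Direct-runoff ordinates (Q − Q_b): 0.0, 3.0, 8.0, 22.0, 18.0, 36.0, 47.0, 65.0, 78.0, 48.0, 30.0, 0.0 m³/s.
ΣQ_DR = 355.0 m³/s.
With Δt = 1 h = 3600 s, V = ΣQ_DR · Δt = 355.0 × 3600 = 1.28 × 10^6 m³.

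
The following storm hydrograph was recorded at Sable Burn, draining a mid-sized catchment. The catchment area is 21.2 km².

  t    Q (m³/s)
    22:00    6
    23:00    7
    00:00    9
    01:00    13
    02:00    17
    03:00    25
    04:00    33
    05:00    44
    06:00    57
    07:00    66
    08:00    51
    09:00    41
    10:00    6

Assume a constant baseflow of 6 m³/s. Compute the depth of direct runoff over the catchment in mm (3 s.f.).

Direct runoff: 0.0, 1.0, 3.0, 7.0, 11.0, 19.0, 27.0, 38.0, 51.0, 60.0, 45.0, 35.0, 0.0 m³/s; ΣQ_DR = 297.0 m³/s.
V = ΣQ_DR · Δt = 297.0 × 3600 s = 1.069 × 10^6 m³.
Over A = 21.2 km², depth = V / A = 50.4 mm.

d ≈ 50.4 mm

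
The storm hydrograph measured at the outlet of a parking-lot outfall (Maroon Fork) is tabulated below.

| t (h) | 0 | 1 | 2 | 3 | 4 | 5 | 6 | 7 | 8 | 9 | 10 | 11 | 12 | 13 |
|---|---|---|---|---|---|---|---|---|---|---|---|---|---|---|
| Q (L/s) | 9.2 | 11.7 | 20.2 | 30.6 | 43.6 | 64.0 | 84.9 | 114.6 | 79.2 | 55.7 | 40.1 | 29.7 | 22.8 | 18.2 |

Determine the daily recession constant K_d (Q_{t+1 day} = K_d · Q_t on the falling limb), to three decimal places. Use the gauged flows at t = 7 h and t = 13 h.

Between t = 7 h and t = 13 h the flow falls from 114.6 to 18.2 L/s over 6×1 h = 6 h.
Per-interval ratio K = (18.2/114.6)^(1/6) = 0.7359; K_d = K^(24/1) = 0.001.

K_d ≈ 0.001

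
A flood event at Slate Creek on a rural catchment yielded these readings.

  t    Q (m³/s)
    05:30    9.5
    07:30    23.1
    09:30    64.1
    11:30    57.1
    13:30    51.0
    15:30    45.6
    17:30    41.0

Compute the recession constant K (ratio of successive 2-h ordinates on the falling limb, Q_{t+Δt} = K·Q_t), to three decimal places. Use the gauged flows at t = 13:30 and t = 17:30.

K ≈ 0.897

Using the recession-limb readings at t = 13:30 and t = 17:30: Q falls from 51.0 to 41.0 m³/s over 2 intervals.
K = (Q₂/Q₁)^(1/2) = (41.0/51.0)^(1/2) = 0.897.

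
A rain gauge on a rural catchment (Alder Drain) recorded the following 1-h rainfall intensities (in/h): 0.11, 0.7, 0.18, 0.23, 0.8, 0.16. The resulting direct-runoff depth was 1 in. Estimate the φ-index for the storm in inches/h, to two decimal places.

φ ≈ 0.25 in/h

Only the 2 blocks with intensity above φ contribute runoff: 0.7, 0.8 in/h.
Σ(I−φ)·Δt = d  ⇒  (0.7+0.8 − 2φ)·1 = 1
φ = (1.500 − 1/1) / 2 = 0.25 in/h.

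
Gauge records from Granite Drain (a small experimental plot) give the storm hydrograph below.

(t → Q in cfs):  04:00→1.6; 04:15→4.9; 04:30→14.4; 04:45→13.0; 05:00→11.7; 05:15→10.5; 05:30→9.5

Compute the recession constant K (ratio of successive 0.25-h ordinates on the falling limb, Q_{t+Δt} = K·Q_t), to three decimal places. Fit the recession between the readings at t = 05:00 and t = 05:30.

Using the recession-limb readings at t = 05:00 and t = 05:30: Q falls from 11.7 to 9.5 cfs over 2 intervals.
K = (Q₂/Q₁)^(1/2) = (9.5/11.7)^(1/2) = 0.901.

K ≈ 0.901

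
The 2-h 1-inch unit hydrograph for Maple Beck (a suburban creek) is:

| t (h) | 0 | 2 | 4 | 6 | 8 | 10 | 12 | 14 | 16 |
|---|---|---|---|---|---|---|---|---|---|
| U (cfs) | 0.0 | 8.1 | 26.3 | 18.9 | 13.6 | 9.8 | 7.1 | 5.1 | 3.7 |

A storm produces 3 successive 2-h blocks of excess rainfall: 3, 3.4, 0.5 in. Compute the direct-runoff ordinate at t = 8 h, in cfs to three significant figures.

Q ≈ 118 cfs

By discrete convolution, Q_j = Σ (P_i / 1 in) · U_{j−i}.
At t = 8 h (j=4): Q = (3/1)·13.6 + (3.4/1)·18.9 + (0.5/1)·26.3 = 118 cfs.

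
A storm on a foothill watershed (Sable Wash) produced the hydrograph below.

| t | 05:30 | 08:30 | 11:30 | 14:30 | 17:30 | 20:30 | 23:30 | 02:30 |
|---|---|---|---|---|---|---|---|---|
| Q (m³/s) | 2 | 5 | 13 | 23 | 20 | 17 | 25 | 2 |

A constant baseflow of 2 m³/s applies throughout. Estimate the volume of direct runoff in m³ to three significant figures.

V ≈ 9.83 × 10^5 m³

Direct-runoff ordinates (Q − Q_b): 0.0, 3.0, 11.0, 21.0, 18.0, 15.0, 23.0, 0.0 m³/s.
ΣQ_DR = 91.00 m³/s.
With Δt = 3 h = 10800 s, V = ΣQ_DR · Δt = 91.00 × 10800 = 9.83 × 10^5 m³.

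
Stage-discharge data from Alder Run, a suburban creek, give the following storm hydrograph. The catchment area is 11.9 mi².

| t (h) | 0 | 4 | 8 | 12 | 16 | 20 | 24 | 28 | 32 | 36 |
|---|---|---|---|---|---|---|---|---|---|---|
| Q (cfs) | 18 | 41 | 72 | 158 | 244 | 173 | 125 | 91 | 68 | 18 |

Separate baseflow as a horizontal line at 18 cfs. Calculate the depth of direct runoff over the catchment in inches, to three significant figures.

Direct runoff: 0.0, 23.0, 54.0, 140.0, 226.0, 155.0, 107.0, 73.0, 50.0, 0.0 cfs; ΣQ_DR = 828.0 cfs.
V = ΣQ_DR · Δt = 828.0 × 14400 s = 1.192 × 10^7 ft³.
Over A = 11.9 mi², depth = V / A = 0.431 in.

d ≈ 0.431 in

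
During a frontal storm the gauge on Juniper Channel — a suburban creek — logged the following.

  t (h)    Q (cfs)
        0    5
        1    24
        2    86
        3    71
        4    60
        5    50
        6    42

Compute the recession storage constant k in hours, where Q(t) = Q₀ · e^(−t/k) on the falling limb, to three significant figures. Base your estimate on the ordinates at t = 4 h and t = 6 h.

On the falling limb, Q drops from 60 to 42 cfs between t = 4 h and t = 6 h (Δt = 2 h).
k = −Δt / ln(Q₂/Q₁) = −2 / ln(42/60) = 5.61 h.

k ≈ 5.61 h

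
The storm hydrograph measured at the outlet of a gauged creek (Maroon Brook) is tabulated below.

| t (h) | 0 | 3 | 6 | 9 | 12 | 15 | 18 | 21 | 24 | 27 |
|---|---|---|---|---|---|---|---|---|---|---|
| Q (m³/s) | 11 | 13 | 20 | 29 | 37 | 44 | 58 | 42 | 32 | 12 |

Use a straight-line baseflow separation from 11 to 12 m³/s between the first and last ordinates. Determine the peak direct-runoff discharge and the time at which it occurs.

Q_p = 46.33 m³/s at t = 18 h

Subtracting baseflow gives direct-runoff ordinates: 0.00, 1.89, 8.78, 17.67, 25.56, 32.44, 46.33, 30.22, 20.11, 0.00 m³/s.
The maximum is 46.33 m³/s, occurring at the reading for t = 18 h.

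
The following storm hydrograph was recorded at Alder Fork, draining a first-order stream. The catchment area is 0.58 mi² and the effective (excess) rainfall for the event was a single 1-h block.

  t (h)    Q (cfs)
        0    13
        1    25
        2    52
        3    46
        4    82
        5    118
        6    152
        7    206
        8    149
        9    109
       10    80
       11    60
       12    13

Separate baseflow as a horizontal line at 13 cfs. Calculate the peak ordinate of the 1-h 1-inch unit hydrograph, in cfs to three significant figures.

U_p ≈ 77.2 cfs

Direct runoff: 0.0, 12.0, 39.0, 33.0, 69.0, 105.0, 139.0, 193.0, 136.0, 96.0, 67.0, 47.0, 0.0 cfs; ΣQ_DR = 936.0 cfs, peak = 193.0 cfs.
Runoff depth d = ΣQ_DR·Δt / A = 936.0 × 3600 / (0.58 mi²) = 2.501 in.
The 1-inch UH is the DRH scaled by (1 in)/d, so U_p = 193.0 × 1/2.501 = 77.2 cfs.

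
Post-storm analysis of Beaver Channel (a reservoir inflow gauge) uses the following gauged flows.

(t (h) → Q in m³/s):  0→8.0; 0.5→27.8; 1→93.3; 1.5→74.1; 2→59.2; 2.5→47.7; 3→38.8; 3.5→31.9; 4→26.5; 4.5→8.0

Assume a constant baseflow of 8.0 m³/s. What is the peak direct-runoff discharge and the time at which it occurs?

Subtracting baseflow gives direct-runoff ordinates: 0.0, 19.8, 85.3, 66.1, 51.2, 39.7, 30.8, 23.9, 18.5, 0.0 m³/s.
The maximum is 85.3 m³/s, occurring at the reading for t = 1 h.

Q_p = 85.3 m³/s at t = 1 h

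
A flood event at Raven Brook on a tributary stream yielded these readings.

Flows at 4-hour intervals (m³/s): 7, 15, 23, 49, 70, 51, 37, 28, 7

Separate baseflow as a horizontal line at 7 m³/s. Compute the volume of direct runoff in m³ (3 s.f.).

V ≈ 3.23 × 10^6 m³

Direct-runoff ordinates (Q − Q_b): 0.0, 8.0, 16.0, 42.0, 63.0, 44.0, 30.0, 21.0, 0.0 m³/s.
ΣQ_DR = 224.0 m³/s.
With Δt = 4 h = 14400 s, V = ΣQ_DR · Δt = 224.0 × 14400 = 3.23 × 10^6 m³.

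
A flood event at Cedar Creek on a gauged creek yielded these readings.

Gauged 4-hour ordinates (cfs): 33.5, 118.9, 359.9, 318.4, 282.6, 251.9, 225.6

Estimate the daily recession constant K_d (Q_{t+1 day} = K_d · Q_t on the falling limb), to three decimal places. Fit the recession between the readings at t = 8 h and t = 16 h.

K_d ≈ 0.484

Between t = 8 h and t = 16 h the flow falls from 359.9 to 282.6 cfs over 2×4 h = 8 h.
Per-interval ratio K = (282.6/359.9)^(1/2) = 0.8861; K_d = K^(24/4) = 0.484.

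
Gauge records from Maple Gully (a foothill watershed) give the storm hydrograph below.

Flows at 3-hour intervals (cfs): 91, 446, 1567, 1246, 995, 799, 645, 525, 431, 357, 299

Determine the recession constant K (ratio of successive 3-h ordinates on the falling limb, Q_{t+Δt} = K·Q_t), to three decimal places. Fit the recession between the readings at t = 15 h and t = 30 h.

K ≈ 0.822

Using the recession-limb readings at t = 15 h and t = 30 h: Q falls from 799 to 299 cfs over 5 intervals.
K = (Q₂/Q₁)^(1/5) = (299/799)^(1/5) = 0.822.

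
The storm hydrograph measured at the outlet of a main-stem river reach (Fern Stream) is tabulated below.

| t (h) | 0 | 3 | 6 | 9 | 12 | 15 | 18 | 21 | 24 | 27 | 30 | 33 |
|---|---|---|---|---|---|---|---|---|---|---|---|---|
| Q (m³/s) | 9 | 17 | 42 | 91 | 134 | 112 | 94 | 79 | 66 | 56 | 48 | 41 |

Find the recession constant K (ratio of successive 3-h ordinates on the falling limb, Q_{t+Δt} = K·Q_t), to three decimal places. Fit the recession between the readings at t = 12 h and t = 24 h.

Using the recession-limb readings at t = 12 h and t = 24 h: Q falls from 134 to 66 m³/s over 4 intervals.
K = (Q₂/Q₁)^(1/4) = (66/134)^(1/4) = 0.838.

K ≈ 0.838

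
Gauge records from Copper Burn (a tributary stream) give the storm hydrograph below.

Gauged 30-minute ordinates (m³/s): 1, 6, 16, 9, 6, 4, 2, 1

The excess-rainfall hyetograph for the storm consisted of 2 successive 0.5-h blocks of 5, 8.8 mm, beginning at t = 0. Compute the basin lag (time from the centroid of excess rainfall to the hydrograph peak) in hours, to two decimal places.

Centroid of excess rainfall: t_c = Σ P_i·t̄_i / ΣP_i = 0.5688 h (block centres at 0.25, 0.75 h).
Hydrograph peak occurs at t = 1 h, so basin lag t_L = 1 − 0.5688 = 0.43 h.

t_L ≈ 0.43 h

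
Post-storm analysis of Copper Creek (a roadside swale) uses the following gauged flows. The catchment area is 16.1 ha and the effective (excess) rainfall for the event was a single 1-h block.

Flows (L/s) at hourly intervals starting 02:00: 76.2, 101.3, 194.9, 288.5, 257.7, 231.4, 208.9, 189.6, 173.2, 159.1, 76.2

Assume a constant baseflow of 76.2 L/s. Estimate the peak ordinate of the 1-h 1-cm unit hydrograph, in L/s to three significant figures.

Direct runoff: 0.0, 25.1, 118.7, 212.3, 181.5, 155.2, 132.7, 113.4, 97.0, 82.9, 0.0 L/s; ΣQ_DR = 1119 L/s, peak = 212.3 L/s.
Runoff depth d = ΣQ_DR·Δt / A = 1119 × 3600 / (16.1 ha) = 25.02 mm.
The 1-cm UH is the DRH scaled by (10 mm)/d, so U_p = 212.3 × 10/25.02 = 84.9 L/s.

U_p ≈ 84.9 L/s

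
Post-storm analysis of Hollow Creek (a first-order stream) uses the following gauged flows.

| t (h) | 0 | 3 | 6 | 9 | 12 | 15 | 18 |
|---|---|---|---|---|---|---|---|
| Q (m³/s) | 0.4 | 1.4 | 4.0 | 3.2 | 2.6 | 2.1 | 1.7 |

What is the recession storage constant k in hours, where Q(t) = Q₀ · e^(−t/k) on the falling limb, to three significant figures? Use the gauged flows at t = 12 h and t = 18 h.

k ≈ 14.1 h

On the falling limb, Q drops from 2.6 to 1.7 m³/s between t = 12 h and t = 18 h (Δt = 6 h).
k = −Δt / ln(Q₂/Q₁) = −6 / ln(1.7/2.6) = 14.1 h.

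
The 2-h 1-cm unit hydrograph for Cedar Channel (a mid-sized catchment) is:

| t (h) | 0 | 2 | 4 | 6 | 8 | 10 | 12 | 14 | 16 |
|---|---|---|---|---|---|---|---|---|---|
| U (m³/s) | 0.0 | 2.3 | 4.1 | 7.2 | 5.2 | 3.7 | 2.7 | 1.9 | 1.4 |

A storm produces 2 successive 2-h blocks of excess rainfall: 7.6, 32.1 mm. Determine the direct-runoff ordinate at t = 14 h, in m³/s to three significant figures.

Q ≈ 10.1 m³/s

By discrete convolution, Q_j = Σ (P_i / 10 mm) · U_{j−i}.
At t = 14 h (j=7): Q = (7.6/10)·1.9 + (32.1/10)·2.7 = 10.1 m³/s.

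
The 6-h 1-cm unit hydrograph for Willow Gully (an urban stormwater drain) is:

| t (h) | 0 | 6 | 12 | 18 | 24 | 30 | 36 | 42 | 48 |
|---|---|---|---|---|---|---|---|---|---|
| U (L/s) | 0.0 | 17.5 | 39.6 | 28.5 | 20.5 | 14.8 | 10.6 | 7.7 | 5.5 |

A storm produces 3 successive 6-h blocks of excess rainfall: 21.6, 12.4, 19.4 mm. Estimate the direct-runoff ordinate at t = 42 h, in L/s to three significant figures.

By discrete convolution, Q_j = Σ (P_i / 10 mm) · U_{j−i}.
At t = 42 h (j=7): Q = (21.6/10)·7.7 + (12.4/10)·10.6 + (19.4/10)·14.8 = 58.5 L/s.

Q ≈ 58.5 L/s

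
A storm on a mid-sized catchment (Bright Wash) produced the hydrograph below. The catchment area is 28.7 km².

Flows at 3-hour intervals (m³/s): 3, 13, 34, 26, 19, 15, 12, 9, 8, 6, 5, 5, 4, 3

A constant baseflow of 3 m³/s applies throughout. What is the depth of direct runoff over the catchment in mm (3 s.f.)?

d ≈ 45.2 mm

Direct runoff: 0.0, 10.0, 31.0, 23.0, 16.0, 12.0, 9.0, 6.0, 5.0, 3.0, 2.0, 2.0, 1.0, 0.0 m³/s; ΣQ_DR = 120.0 m³/s.
V = ΣQ_DR · Δt = 120.0 × 10800 s = 1.296 × 10^6 m³.
Over A = 28.7 km², depth = V / A = 45.2 mm.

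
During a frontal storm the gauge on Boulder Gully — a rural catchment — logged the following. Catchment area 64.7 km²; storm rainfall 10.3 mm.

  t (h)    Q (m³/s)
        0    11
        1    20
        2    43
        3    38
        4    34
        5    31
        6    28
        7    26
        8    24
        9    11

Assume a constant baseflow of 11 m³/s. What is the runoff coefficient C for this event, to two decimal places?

ΣQ_DR = 156.0 m³/s; V = ΣQ_DR·Δt = 5.616 × 10^5 m³.
Runoff depth d = V / A = 8.680 mm.
C = d / P = 8.680 / 10.3 = 0.84.

C ≈ 0.84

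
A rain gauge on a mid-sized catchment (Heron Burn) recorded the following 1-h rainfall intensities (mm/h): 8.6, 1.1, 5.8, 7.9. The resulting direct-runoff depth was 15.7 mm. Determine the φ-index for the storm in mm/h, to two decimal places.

φ ≈ 2.20 mm/h

Only the 3 blocks with intensity above φ contribute runoff: 8.6, 5.8, 7.9 mm/h.
Σ(I−φ)·Δt = d  ⇒  (8.6+5.8+7.9 − 3φ)·1 = 15.7
φ = (22.30 − 15.7/1) / 3 = 2.20 mm/h.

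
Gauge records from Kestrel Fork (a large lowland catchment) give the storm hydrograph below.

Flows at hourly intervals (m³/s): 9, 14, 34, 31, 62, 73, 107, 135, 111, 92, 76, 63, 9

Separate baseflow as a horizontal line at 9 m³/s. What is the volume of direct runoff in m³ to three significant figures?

V ≈ 2.52 × 10^6 m³

Direct-runoff ordinates (Q − Q_b): 0.0, 5.0, 25.0, 22.0, 53.0, 64.0, 98.0, 126.0, 102.0, 83.0, 67.0, 54.0, 0.0 m³/s.
ΣQ_DR = 699.0 m³/s.
With Δt = 1 h = 3600 s, V = ΣQ_DR · Δt = 699.0 × 3600 = 2.52 × 10^6 m³.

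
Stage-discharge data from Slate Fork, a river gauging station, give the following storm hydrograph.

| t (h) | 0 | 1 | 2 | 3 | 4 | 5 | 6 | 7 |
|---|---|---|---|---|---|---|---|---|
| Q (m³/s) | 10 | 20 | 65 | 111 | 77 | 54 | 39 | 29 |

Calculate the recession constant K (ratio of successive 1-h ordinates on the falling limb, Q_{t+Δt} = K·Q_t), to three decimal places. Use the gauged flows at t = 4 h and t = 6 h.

Using the recession-limb readings at t = 4 h and t = 6 h: Q falls from 77 to 39 m³/s over 2 intervals.
K = (Q₂/Q₁)^(1/2) = (39/77)^(1/2) = 0.712.

K ≈ 0.712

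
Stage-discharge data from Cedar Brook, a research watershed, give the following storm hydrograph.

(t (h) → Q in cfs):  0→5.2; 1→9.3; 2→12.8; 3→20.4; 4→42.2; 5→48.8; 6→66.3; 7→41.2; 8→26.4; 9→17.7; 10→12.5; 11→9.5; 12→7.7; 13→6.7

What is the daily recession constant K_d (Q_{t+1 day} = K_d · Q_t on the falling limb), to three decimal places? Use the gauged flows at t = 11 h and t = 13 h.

Between t = 11 h and t = 13 h the flow falls from 9.5 to 6.7 cfs over 2×1 h = 2 h.
Per-interval ratio K = (6.7/9.5)^(1/2) = 0.8398; K_d = K^(24/1) = 0.015.

K_d ≈ 0.015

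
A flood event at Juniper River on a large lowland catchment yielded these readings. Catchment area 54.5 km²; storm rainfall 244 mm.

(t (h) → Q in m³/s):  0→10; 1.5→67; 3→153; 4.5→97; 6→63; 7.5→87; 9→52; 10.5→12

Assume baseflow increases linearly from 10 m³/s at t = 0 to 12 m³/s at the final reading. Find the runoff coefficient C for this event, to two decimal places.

ΣQ_DR = 453.0 m³/s; V = ΣQ_DR·Δt = 2.446 × 10^6 m³.
Runoff depth d = V / A = 44.88 mm.
C = d / P = 44.88 / 244 = 0.18.

C ≈ 0.18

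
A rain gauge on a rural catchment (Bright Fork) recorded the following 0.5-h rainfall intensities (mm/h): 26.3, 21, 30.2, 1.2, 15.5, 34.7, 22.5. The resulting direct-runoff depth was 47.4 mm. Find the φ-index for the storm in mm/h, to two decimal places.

φ ≈ 9.23 mm/h

Only the 6 blocks with intensity above φ contribute runoff: 26.3, 21, 30.2, 15.5, 34.7, 22.5 mm/h.
Σ(I−φ)·Δt = d  ⇒  (26.3+21+30.2+15.5+34.7+22.5 − 6φ)·0.5 = 47.4
φ = (150.2 − 47.4/0.5) / 6 = 9.23 mm/h.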